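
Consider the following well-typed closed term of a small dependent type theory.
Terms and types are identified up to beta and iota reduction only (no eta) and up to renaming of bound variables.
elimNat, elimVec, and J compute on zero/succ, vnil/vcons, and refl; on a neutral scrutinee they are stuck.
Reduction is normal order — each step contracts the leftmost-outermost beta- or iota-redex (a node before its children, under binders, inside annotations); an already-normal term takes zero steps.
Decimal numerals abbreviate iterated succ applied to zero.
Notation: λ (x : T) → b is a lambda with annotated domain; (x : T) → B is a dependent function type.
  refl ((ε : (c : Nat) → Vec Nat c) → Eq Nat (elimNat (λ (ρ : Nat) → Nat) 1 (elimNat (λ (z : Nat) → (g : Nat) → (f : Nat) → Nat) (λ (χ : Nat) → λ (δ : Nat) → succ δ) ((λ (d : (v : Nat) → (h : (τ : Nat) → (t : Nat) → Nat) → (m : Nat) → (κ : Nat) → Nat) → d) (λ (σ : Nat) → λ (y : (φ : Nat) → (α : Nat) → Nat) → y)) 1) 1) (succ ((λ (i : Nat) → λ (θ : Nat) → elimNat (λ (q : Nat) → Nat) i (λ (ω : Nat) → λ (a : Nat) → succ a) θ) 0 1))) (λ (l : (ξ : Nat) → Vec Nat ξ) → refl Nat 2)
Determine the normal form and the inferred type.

normal form:
  refl ((ε : (c : Nat) → Vec Nat c) → Eq Nat 2 2) (λ (ρ : (z : Nat) → Vec Nat z) → refl Nat 2)
type:
  Eq ((ε : (c : Nat) → Vec Nat c) → Eq Nat 2 2) (λ (ρ : (z : Nat) → Vec Nat z) → refl Nat 2) (λ (g : (f : Nat) → Vec Nat f) → refl Nat 2)
observation: the first redex contracted is an elimNat iota-redex; the normal form is reached in 15 normal-order steps.


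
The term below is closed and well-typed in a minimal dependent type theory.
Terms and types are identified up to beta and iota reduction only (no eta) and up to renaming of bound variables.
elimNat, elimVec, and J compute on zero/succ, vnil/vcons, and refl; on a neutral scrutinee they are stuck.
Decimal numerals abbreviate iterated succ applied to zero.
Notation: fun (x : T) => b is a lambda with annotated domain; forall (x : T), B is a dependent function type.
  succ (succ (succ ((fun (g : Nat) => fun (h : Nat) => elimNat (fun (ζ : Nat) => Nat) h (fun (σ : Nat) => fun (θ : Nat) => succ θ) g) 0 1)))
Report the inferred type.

type:
  Nat


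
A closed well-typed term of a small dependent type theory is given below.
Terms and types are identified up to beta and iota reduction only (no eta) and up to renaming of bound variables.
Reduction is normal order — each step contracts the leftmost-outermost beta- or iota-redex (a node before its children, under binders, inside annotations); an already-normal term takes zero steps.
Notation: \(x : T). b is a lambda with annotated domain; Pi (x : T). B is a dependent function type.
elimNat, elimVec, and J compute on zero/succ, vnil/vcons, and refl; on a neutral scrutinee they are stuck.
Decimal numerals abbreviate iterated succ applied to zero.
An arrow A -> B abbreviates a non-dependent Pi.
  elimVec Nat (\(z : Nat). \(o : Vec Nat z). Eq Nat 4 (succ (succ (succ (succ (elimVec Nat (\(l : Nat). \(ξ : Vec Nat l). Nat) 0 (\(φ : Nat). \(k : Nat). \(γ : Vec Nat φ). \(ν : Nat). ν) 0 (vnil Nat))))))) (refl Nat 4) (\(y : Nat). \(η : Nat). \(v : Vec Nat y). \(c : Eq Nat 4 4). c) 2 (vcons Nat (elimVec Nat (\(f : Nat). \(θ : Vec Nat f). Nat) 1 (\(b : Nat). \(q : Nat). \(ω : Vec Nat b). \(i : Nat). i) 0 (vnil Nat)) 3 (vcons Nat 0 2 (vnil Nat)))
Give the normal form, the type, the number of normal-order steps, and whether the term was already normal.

reduced normal form:
  refl Nat 4
the term's type:
  Eq Nat 4 4
reduction steps (normal order): 11
already normal: no
first redex: an elimVec iota-redex


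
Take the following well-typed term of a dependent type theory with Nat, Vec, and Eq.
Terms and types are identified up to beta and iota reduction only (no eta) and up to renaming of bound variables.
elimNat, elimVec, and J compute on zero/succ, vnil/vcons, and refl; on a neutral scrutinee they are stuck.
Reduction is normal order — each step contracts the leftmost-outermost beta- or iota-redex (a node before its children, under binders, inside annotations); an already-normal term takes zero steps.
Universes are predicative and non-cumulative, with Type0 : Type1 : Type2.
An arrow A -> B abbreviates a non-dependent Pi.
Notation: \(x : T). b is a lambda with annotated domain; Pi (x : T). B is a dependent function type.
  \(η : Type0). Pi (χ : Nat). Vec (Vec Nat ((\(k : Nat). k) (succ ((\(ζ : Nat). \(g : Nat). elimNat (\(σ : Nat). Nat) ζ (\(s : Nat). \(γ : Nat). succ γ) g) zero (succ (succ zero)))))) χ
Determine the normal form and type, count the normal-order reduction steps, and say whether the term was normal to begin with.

normal form:
  \(η : Type0). Pi (χ : Nat). Vec (Vec Nat (succ (succ (succ zero)))) χ
inferred type:
  Type0 -> Type0
steps to reach normal form (normal order): 10
started in normal form: no
first contracted redex: a beta-redex


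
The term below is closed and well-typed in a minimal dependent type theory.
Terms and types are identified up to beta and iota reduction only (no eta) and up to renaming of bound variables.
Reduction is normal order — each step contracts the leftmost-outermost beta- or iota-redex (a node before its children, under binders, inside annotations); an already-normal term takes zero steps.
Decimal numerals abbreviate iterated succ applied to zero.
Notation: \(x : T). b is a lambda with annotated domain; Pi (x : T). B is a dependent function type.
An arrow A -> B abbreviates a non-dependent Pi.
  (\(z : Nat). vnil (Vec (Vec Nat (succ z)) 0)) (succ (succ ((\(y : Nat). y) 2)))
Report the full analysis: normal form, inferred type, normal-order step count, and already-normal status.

reduced normal form:
  vnil (Vec (Vec Nat 5) 0)
type:
  Vec (Vec (Vec Nat 5) 0) 0
reduction steps (normal order): 2
started in normal form: no
first redex: a beta-redex


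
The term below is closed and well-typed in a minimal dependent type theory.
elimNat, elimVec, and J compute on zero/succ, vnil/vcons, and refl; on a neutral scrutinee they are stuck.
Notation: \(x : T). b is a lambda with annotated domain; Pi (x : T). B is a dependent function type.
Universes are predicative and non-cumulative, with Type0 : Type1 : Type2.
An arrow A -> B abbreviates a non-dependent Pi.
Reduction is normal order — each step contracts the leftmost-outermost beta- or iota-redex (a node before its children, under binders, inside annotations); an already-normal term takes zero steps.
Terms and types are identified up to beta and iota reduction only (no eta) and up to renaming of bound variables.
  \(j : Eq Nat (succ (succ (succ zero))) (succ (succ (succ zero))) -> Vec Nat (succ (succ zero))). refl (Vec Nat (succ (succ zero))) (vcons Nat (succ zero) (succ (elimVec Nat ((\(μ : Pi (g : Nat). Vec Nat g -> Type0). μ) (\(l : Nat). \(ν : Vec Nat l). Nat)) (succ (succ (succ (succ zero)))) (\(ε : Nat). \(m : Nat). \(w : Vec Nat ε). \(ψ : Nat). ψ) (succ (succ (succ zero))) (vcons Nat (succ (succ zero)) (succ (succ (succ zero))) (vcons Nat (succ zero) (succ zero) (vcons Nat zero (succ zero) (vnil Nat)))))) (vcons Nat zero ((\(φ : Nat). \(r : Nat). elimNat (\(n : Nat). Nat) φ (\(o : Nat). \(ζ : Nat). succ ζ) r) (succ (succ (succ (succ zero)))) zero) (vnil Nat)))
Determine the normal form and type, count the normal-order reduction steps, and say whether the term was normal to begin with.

reduced normal form:
  \(j : Eq Nat (succ (succ (succ zero))) (succ (succ (succ zero))) -> Vec Nat (succ (succ zero))). refl (Vec Nat (succ (succ zero))) (vcons Nat (succ zero) (succ (succ (succ (succ (succ zero))))) (vcons Nat zero (succ (succ (succ (succ zero)))) (vnil Nat)))
the term's type:
  (Eq Nat (succ (succ (succ zero))) (succ (succ (succ zero))) -> Vec Nat (succ (succ zero))) -> Eq (Vec Nat (succ (succ zero))) (vcons Nat (succ zero) (succ (succ (succ (succ (succ zero))))) (vcons Nat zero (succ (succ (succ (succ zero)))) (vnil Nat))) (vcons Nat (succ zero) (succ (succ (succ (succ (succ zero))))) (vcons Nat zero (succ (succ (succ (succ zero)))) (vnil Nat)))
steps to reach normal form (normal order): 19
already normal: no
first contracted redex: an elimVec iota-redex


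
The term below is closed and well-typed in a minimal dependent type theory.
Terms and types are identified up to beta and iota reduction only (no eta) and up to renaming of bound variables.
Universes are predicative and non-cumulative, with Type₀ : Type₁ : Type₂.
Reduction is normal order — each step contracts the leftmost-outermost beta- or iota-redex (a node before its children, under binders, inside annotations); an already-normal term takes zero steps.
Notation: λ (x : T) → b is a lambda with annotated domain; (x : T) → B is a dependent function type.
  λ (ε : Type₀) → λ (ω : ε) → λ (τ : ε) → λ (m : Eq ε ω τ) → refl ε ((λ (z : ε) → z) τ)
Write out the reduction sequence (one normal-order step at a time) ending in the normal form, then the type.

reduction (normal order):
  λ (ε : Type₀) → λ (ω : ε) → λ (τ : ε) → λ (m : Eq ε ω τ) → refl ε ((λ (z : ε) → z) τ)
  ~> λ (ε : Type₀) → λ (ω : ε) → λ (τ : ε) → λ (m : Eq ε ω τ) → refl ε τ
the term's type:
  (ε : Type₀) → (ω : ε) → (τ : ε) → (m : Eq ε ω τ) → Eq ε τ τ


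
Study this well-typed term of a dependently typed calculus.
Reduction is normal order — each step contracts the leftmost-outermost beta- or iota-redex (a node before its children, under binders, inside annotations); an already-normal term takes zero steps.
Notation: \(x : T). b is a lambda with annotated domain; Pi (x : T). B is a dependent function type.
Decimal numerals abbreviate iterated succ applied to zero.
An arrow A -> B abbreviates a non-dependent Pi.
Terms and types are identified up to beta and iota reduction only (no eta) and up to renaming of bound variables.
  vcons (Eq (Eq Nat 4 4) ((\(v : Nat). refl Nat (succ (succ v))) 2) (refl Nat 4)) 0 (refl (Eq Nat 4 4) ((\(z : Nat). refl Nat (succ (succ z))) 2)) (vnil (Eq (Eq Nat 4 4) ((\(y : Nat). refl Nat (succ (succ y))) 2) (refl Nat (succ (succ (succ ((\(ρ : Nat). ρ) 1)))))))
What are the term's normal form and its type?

reduced normal form:
  vcons (Eq (Eq Nat 4 4) (refl Nat 4) (refl Nat 4)) 0 (refl (Eq Nat 4 4) (refl Nat 4)) (vnil (Eq (Eq Nat 4 4) (refl Nat 4) (refl Nat 4)))
inferred type:
  Vec (Eq (Eq Nat 4 4) (refl Nat 4) (refl Nat 4)) 1
observation: 4 normal-order steps separate the term from its normal form.


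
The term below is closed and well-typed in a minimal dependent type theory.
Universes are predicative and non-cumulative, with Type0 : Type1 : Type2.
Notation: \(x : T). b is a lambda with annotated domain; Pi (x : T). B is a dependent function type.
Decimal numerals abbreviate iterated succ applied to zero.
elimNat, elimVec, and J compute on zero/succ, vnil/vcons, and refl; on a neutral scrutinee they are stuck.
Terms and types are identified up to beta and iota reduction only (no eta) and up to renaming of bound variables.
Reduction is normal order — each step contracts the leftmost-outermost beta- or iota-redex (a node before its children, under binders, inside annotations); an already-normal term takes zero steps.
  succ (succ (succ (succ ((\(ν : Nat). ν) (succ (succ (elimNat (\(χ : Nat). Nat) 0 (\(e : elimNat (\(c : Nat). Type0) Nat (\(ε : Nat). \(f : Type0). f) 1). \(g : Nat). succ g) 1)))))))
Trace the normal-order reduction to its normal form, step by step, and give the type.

normal-order reduction sequence:
  succ (succ (succ (succ ((\(ν : Nat). ν) (succ (succ (elimNat (\(χ : Nat). Nat) 0 (\(e : elimNat (\(c : Nat). Type0) Nat (\(ε : Nat). \(f : Type0). f) 1). \(g : Nat). succ g) 1)))))))
  ~> succ (succ (succ (succ (succ (succ (elimNat (\(ν : Nat). Nat) 0 (\(χ : elimNat (\(e : Nat). Type0) Nat (\(c : Nat). \(ε : Type0). ε) 1). \(f : Nat). succ f) 1))))))
  ~> succ (succ (succ (succ (succ (succ ((\(ν : elimNat (\(χ : Nat). Type0) Nat (\(e : Nat). \(c : Type0). c) 1). \(ε : Nat). succ ε) 0 (elimNat (\(f : Nat). Nat) 0 (\(g : elimNat (\(m : Nat). Type0) Nat (\(y : Nat). \(k : Type0). k) 1). \(μ : Nat). succ μ) 0)))))))
  ~> succ (succ (succ (succ (succ (succ ((\(ν : Nat). succ ν) (elimNat (\(χ : Nat). Nat) 0 (\(e : elimNat (\(c : Nat). Type0) Nat (\(ε : Nat). \(f : Type0). f) 1). \(g : Nat). succ g) 0)))))))
  ~> succ (succ (succ (succ (succ (succ (succ (elimNat (\(ν : Nat). Nat) 0 (\(χ : elimNat (\(e : Nat). Type0) Nat (\(c : Nat). \(ε : Type0). ε) 1). \(f : Nat). succ f) 0)))))))
  ~> 7
the term's type:
  Nat


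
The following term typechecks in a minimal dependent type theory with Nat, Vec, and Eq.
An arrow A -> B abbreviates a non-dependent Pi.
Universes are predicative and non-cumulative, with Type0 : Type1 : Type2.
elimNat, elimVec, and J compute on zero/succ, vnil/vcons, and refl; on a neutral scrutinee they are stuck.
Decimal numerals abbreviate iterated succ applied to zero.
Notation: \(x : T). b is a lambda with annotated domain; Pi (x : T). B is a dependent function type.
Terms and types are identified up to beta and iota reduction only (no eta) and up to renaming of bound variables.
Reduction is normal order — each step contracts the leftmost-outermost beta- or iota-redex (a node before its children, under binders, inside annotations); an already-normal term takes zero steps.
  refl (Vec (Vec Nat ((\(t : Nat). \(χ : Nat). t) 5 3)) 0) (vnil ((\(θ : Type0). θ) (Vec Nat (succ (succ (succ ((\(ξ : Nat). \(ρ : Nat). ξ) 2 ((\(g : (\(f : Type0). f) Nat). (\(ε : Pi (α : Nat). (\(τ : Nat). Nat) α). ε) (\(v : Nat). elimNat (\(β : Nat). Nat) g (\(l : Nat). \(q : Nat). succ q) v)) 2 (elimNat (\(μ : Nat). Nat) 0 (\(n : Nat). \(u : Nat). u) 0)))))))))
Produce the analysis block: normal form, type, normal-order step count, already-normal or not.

normal form:
  refl (Vec (Vec Nat 5) 0) (vnil (Vec Nat 5))
inferred type:
  Eq (Vec (Vec Nat 5) 0) (vnil (Vec Nat 5)) (vnil (Vec Nat 5))
normal-order step count: 5
term was already normal: no
first contracted redex: a beta-redex


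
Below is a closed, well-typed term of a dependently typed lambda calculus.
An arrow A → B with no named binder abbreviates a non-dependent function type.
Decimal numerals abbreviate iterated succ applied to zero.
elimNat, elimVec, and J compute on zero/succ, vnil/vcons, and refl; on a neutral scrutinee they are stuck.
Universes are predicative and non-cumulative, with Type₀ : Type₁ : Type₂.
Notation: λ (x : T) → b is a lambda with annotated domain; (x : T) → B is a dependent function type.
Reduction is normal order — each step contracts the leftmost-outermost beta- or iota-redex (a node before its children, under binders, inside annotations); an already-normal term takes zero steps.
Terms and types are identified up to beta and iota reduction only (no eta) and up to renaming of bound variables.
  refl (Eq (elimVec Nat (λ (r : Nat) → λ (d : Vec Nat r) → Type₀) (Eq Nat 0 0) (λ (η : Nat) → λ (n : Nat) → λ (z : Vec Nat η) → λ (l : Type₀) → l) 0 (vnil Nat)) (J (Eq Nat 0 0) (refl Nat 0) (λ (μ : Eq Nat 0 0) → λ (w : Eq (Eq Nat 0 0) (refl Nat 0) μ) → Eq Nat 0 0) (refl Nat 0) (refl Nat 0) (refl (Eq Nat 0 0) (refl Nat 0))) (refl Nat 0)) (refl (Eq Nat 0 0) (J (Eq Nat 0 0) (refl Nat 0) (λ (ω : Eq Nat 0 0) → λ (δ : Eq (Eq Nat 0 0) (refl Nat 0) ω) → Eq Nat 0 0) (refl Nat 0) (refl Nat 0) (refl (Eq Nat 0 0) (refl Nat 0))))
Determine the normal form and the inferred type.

reduced normal form:
  refl (Eq (Eq Nat 0 0) (refl Nat 0) (refl Nat 0)) (refl (Eq Nat 0 0) (refl Nat 0))
inferred type:
  Eq (Eq (Eq Nat 0 0) (refl Nat 0) (refl Nat 0)) (refl (Eq Nat 0 0) (refl Nat 0)) (refl (Eq Nat 0 0) (refl Nat 0))
observation: contracting an elimVec iota-redex first, the term normalizes in 3 steps.


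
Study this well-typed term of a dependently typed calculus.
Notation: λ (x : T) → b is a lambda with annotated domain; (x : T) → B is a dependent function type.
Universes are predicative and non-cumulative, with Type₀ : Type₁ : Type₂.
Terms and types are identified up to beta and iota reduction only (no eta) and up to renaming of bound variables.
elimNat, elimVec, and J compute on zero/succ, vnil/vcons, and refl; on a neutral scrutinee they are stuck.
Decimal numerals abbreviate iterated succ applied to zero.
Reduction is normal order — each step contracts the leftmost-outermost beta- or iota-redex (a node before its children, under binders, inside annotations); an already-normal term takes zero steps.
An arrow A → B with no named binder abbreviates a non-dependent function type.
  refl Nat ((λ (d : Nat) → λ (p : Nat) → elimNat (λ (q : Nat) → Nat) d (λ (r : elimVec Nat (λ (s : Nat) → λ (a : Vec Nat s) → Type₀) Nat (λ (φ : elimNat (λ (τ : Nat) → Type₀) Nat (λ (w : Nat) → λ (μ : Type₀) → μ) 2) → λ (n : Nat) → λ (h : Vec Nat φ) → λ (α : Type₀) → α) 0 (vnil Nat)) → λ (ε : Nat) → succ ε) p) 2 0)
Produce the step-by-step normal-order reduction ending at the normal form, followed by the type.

reduction (normal order):
  refl Nat ((λ (d : Nat) → λ (p : Nat) → elimNat (λ (q : Nat) → Nat) d (λ (r : elimVec Nat (λ (s : Nat) → λ (a : Vec Nat s) → Type₀) Nat (λ (φ : elimNat (λ (τ : Nat) → Type₀) Nat (λ (w : Nat) → λ (μ : Type₀) → μ) 2) → λ (n : Nat) → λ (h : Vec Nat φ) → λ (α : Type₀) → α) 0 (vnil Nat)) → λ (ε : Nat) → succ ε) p) 2 0)
  ~> refl Nat ((λ (d : Nat) → elimNat (λ (p : Nat) → Nat) 2 (λ (q : elimVec Nat (λ (r : Nat) → λ (s : Vec Nat r) → Type₀) Nat (λ (a : elimNat (λ (φ : Nat) → Type₀) Nat (λ (τ : Nat) → λ (w : Type₀) → w) 2) → λ (μ : Nat) → λ (n : Vec Nat a) → λ (h : Type₀) → h) 0 (vnil Nat)) → λ (α : Nat) → succ α) d) 0)
  ~> refl Nat (elimNat (λ (d : Nat) → Nat) 2 (λ (p : elimVec Nat (λ (q : Nat) → λ (r : Vec Nat q) → Type₀) Nat (λ (s : elimNat (λ (a : Nat) → Type₀) Nat (λ (φ : Nat) → λ (τ : Type₀) → τ) 2) → λ (w : Nat) → λ (μ : Vec Nat s) → λ (n : Type₀) → n) 0 (vnil Nat)) → λ (h : Nat) → succ h) 0)
  ~> refl Nat 2
inferred type:
  Eq Nat 2 2


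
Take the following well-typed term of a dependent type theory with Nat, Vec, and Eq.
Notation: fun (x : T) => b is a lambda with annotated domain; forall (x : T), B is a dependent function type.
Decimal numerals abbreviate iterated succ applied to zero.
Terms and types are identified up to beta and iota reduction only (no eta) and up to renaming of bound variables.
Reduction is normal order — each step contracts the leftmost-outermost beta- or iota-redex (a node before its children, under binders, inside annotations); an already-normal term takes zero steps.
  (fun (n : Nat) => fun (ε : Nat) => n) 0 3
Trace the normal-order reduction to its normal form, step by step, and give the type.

reduction (normal order):
  (fun (n : Nat) => fun (ε : Nat) => n) 0 3
  ~> (fun (n : Nat) => 0) 3
  ~> 0
inferred type:
  Nat


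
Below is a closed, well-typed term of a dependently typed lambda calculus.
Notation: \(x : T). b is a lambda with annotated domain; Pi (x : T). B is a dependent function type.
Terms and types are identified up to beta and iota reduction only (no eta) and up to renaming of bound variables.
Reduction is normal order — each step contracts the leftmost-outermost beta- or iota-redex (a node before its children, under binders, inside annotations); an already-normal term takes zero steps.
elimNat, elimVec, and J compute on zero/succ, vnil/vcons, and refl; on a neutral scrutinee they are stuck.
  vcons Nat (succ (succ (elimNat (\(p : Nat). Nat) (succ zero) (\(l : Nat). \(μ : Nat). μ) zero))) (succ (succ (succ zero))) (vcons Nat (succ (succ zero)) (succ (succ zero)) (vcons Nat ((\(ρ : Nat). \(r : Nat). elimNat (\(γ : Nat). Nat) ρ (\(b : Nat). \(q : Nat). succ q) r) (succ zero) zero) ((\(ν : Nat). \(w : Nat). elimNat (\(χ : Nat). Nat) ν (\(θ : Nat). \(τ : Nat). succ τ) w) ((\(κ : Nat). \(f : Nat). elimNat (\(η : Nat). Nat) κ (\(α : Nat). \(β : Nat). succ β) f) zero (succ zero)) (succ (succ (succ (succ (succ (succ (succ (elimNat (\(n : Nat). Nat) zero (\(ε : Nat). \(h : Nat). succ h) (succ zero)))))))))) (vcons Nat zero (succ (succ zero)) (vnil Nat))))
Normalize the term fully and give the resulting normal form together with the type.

reduced normal form:
  vcons Nat (succ (succ (succ zero))) (succ (succ (succ zero))) (vcons Nat (succ (succ zero)) (succ (succ zero)) (vcons Nat (succ zero) (succ (succ (succ (succ (succ (succ (succ (succ (succ zero))))))))) (vcons Nat zero (succ (succ zero)) (vnil Nat))))
the term's type:
  Vec Nat (succ (succ (succ (succ zero))))


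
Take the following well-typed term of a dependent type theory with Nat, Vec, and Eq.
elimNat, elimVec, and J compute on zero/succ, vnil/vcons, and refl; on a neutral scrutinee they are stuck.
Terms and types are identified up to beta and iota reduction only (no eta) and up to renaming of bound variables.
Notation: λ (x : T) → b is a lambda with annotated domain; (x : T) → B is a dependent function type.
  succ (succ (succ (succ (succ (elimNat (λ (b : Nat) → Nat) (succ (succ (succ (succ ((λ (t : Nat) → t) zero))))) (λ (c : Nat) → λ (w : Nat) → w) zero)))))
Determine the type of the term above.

the term's type:
  Nat


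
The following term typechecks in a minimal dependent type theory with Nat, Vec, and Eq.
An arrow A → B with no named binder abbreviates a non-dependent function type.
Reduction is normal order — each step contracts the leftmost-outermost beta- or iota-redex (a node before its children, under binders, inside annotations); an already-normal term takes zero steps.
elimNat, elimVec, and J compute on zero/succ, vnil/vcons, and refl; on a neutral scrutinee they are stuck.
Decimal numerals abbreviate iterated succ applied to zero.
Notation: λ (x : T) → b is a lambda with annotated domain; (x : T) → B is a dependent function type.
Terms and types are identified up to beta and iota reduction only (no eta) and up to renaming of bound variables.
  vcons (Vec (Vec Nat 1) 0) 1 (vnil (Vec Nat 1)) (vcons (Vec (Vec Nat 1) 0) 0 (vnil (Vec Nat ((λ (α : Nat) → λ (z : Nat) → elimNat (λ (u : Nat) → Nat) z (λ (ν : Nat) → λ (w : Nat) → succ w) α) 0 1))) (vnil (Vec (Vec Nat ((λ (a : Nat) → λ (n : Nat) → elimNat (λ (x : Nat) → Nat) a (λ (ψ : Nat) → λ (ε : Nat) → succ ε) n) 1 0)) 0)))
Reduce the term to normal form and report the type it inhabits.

normal form:
  vcons (Vec (Vec Nat 1) 0) 1 (vnil (Vec Nat 1)) (vcons (Vec (Vec Nat 1) 0) 0 (vnil (Vec Nat 1)) (vnil (Vec (Vec Nat 1) 0)))
inferred type:
  Vec (Vec (Vec Nat 1) 0) 2
observation: 6 normal-order steps normalize the term, beginning with a beta-redex.


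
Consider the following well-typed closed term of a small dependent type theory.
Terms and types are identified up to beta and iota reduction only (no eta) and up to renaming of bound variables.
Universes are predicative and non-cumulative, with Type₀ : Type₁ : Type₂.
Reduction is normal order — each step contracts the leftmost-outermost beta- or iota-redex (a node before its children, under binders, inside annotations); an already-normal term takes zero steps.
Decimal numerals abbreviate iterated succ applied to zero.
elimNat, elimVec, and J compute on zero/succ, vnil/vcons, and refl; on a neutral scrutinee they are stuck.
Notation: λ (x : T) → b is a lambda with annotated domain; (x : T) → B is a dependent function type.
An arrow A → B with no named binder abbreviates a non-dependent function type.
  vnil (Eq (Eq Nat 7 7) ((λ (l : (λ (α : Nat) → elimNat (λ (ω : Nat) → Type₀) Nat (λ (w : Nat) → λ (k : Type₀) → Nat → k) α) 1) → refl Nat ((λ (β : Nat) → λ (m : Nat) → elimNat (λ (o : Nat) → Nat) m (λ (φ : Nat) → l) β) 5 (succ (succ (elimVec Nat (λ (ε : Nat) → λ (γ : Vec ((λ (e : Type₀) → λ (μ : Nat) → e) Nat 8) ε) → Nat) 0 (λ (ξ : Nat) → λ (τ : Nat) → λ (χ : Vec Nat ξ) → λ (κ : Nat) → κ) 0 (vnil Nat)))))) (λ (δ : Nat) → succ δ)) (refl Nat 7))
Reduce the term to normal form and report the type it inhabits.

resulting normal form:
  vnil (Eq (Eq Nat 7 7) (refl Nat 7) (refl Nat 7))
type:
  Vec (Eq (Eq Nat 7 7) (refl Nat 7) (refl Nat 7)) 0
observation: the term reaches its normal form after 20 normal-order steps.


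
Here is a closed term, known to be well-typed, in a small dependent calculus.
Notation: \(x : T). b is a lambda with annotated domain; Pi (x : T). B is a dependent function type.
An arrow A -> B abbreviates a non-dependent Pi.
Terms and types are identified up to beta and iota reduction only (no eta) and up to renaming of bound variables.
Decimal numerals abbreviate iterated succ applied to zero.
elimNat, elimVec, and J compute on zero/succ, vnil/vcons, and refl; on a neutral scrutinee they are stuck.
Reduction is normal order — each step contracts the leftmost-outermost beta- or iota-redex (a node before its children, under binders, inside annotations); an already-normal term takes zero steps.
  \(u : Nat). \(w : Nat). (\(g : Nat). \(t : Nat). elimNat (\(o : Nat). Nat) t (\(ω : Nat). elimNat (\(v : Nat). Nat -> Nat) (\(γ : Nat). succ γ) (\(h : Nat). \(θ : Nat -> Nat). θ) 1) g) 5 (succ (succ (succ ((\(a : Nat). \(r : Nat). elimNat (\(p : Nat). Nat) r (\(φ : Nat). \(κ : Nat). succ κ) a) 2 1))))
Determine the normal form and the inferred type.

resulting normal form:
  \(u : Nat). \(w : Nat). 11
type:
  Nat -> Nat -> Nat
observation: contracting a beta-redex first, the term normalizes in 47 steps.


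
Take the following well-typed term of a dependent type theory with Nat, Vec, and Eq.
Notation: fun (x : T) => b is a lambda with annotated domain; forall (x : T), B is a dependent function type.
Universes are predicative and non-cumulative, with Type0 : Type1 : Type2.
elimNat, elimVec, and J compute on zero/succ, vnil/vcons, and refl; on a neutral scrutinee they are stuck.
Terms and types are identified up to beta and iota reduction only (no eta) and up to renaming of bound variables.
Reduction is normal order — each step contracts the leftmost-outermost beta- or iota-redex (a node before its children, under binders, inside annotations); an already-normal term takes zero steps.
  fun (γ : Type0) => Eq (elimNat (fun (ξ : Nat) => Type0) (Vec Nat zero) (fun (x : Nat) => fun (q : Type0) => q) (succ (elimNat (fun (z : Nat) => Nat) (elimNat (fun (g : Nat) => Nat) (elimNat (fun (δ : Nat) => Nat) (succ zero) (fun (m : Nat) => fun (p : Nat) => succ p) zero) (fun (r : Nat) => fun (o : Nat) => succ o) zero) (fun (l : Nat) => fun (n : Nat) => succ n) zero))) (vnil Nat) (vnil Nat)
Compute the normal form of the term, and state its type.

resulting normal form:
  fun (γ : Type0) => Eq (Vec Nat zero) (vnil Nat) (vnil Nat)
the term's type:
  forall (γ : Type0), Type0
observation: the leftmost-outermost redex is an elimNat iota-redex, and normalization takes 10 steps.


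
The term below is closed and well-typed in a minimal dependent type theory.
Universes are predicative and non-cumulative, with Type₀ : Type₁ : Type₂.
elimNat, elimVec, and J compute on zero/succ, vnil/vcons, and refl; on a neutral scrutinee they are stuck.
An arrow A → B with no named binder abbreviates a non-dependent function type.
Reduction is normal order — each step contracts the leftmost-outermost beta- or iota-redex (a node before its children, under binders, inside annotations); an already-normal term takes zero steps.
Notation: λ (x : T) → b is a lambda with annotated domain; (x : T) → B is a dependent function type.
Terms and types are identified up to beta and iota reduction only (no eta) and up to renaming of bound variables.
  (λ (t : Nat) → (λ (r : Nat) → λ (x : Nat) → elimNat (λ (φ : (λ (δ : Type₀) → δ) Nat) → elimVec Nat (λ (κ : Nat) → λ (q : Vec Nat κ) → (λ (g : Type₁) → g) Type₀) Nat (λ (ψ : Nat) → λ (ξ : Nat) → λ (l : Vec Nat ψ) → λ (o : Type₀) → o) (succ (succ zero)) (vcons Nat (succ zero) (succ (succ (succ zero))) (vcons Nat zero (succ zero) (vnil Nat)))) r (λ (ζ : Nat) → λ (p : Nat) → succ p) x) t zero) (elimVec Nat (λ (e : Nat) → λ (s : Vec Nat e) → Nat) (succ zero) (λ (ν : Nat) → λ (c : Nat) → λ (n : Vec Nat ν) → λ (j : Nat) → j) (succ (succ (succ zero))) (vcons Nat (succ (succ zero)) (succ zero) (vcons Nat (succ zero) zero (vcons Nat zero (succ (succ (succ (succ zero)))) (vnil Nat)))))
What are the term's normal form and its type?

normal form:
  succ zero
type:
  Nat
observation: normalization takes exactly 20 steps under the normal-order strategy.


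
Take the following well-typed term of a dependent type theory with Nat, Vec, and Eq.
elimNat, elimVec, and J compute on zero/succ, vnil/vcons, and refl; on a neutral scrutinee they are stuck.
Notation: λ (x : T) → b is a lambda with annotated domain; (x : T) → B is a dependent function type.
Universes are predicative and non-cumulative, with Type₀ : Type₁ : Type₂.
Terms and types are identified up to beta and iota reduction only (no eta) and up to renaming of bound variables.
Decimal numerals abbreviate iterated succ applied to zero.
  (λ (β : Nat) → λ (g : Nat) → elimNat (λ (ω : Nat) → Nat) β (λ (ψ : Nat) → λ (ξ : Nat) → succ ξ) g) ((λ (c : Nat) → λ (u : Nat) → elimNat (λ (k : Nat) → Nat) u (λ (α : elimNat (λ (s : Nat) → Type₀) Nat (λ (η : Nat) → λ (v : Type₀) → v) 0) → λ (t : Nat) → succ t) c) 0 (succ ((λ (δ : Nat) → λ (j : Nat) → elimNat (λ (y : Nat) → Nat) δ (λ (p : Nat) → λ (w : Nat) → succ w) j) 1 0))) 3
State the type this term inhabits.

the term's type:
  Nat


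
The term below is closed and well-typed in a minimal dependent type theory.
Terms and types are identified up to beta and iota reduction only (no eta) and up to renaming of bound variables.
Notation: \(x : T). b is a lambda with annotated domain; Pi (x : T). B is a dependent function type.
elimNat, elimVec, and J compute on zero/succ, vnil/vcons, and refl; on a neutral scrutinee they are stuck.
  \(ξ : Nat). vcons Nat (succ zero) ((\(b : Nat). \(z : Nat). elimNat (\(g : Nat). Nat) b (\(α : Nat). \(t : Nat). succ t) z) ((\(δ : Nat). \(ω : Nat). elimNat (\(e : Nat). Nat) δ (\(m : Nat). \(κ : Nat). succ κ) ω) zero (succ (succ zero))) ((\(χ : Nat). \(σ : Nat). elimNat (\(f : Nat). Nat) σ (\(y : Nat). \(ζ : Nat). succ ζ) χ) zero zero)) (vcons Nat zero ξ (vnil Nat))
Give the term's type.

inferred type:
  Pi (ξ : Nat). Vec Nat (succ (succ zero))


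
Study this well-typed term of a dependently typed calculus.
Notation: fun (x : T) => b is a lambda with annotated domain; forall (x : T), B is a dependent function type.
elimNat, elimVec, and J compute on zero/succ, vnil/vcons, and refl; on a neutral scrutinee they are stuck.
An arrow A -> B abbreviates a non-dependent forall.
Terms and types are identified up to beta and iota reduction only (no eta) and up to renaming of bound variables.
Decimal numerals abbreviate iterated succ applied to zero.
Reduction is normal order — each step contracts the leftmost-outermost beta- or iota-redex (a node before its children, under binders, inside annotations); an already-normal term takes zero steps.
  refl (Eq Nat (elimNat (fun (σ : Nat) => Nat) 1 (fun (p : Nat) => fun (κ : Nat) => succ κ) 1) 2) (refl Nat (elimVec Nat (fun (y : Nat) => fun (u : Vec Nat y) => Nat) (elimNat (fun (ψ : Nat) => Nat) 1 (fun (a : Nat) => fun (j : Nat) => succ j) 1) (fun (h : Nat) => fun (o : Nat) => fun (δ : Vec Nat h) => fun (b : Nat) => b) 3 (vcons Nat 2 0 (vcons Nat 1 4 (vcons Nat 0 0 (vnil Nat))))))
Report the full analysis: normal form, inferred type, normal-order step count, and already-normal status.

normal form:
  refl (Eq Nat 2 2) (refl Nat 2)
type:
  Eq (Eq Nat 2 2) (refl Nat 2) (refl Nat 2)
normal-order step count: 24
already normal: no
first redex: an elimNat iota-redex


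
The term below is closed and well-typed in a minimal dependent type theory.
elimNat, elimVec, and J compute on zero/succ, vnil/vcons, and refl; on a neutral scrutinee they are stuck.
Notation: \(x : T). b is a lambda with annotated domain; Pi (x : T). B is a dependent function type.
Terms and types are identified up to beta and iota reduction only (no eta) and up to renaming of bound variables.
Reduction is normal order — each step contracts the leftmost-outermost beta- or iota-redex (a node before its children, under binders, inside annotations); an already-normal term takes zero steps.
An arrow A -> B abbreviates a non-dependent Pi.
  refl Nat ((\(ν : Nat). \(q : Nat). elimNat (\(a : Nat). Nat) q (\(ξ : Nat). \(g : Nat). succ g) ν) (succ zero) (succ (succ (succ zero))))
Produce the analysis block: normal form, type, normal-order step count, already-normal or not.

normal form:
  refl Nat (succ (succ (succ (succ zero))))
inferred type:
  Eq Nat (succ (succ (succ (succ zero)))) (succ (succ (succ (succ zero))))
reduction steps (normal order): 6
already normal: no
first contracted redex: a beta-redex


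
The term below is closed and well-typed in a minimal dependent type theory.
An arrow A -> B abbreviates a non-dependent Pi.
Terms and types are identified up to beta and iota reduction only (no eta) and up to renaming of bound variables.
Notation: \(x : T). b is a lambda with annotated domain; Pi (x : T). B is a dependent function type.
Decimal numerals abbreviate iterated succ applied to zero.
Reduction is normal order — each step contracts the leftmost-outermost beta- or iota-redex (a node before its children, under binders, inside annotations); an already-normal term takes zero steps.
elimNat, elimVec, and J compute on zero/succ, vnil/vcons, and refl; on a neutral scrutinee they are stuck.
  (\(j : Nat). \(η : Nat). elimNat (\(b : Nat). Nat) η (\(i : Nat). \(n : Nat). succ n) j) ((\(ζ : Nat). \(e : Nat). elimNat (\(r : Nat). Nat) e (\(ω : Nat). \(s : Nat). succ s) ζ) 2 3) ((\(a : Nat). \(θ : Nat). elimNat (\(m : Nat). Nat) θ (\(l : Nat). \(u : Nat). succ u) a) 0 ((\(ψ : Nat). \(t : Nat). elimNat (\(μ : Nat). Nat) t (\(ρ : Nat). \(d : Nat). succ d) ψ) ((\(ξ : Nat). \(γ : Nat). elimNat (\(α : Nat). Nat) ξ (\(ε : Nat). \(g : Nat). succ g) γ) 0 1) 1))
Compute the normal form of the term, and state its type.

normal form:
  7
inferred type:
  Nat


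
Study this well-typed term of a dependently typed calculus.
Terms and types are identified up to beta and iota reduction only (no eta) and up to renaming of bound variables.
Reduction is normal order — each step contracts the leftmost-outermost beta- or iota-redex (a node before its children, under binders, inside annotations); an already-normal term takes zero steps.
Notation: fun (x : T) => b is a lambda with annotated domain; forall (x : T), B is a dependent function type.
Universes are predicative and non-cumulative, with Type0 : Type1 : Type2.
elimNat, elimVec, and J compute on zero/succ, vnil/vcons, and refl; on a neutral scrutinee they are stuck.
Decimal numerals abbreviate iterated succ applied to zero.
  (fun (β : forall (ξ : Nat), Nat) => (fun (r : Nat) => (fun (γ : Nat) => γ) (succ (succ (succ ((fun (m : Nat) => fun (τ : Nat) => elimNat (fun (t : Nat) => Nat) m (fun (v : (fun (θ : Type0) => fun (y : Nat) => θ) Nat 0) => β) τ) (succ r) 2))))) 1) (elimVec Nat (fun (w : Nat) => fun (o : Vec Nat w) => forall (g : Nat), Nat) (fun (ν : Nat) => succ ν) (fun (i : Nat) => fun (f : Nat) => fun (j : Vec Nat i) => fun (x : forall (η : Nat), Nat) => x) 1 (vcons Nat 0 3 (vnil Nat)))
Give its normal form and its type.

reduced normal form:
  7
the term's type:
  Nat


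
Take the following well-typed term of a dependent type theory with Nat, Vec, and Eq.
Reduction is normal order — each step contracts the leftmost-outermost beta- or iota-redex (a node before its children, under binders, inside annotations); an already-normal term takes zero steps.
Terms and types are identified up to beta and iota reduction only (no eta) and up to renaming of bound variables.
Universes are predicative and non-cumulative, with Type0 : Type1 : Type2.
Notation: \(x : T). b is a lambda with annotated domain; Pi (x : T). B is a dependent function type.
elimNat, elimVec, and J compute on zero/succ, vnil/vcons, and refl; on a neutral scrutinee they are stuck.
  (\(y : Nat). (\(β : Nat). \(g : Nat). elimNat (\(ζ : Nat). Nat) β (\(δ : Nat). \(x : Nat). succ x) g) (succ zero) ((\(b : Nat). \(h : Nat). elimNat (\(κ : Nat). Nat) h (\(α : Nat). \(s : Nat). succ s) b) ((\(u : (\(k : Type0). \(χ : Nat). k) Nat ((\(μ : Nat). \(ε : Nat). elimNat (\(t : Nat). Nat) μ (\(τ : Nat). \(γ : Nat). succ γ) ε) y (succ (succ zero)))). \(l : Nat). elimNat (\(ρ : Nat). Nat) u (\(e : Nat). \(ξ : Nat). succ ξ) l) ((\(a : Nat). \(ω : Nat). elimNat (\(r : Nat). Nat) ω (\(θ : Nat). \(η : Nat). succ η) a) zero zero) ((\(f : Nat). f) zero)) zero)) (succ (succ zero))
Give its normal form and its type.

reduced normal form:
  succ zero
inferred type:
  Nat
observation: the leftmost-outermost redex is a beta-redex, and normalization takes 14 steps.


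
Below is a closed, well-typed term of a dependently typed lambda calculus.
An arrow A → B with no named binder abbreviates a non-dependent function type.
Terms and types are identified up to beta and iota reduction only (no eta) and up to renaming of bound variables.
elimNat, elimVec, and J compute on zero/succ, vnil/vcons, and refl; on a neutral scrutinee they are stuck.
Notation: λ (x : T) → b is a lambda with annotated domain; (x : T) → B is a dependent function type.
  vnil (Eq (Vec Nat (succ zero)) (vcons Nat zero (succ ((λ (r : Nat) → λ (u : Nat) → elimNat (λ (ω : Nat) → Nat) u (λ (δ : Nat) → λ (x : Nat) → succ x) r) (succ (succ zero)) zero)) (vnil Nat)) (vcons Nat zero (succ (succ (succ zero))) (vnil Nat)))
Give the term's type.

type:
  Vec (Eq (Vec Nat (succ zero)) (vcons Nat zero (succ (succ (succ zero))) (vnil Nat)) (vcons Nat zero (succ (succ (succ zero))) (vnil Nat))) zero


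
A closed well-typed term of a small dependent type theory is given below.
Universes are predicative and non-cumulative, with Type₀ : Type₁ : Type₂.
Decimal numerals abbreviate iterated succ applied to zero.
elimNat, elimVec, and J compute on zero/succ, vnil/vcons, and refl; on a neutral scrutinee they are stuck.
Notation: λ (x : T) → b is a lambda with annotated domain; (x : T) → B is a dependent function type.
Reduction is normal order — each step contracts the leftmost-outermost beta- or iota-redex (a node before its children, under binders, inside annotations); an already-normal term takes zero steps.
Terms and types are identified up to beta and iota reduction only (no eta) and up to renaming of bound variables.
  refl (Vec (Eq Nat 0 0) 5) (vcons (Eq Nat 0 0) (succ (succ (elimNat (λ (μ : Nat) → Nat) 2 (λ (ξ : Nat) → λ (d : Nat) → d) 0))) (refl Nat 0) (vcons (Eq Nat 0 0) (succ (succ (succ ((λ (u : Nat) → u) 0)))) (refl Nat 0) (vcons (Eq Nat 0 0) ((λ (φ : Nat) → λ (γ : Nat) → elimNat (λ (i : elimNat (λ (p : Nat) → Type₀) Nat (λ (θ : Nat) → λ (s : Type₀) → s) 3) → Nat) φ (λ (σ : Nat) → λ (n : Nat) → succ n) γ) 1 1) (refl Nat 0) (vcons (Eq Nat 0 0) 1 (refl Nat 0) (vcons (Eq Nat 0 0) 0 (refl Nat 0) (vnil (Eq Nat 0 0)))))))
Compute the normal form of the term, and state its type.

normal form:
  refl (Vec (Eq Nat 0 0) 5) (vcons (Eq Nat 0 0) 4 (refl Nat 0) (vcons (Eq Nat 0 0) 3 (refl Nat 0) (vcons (Eq Nat 0 0) 2 (refl Nat 0) (vcons (Eq Nat 0 0) 1 (refl Nat 0) (vcons (Eq Nat 0 0) 0 (refl Nat 0) (vnil (Eq Nat 0 0)))))))
inferred type:
  Eq (Vec (Eq Nat 0 0) 5) (vcons (Eq Nat 0 0) 4 (refl Nat 0) (vcons (Eq Nat 0 0) 3 (refl Nat 0) (vcons (Eq Nat 0 0) 2 (refl Nat 0) (vcons (Eq Nat 0 0) 1 (refl Nat 0) (vcons (Eq Nat 0 0) 0 (refl Nat 0) (vnil (Eq Nat 0 0))))))) (vcons (Eq Nat 0 0) 4 (refl Nat 0) (vcons (Eq Nat 0 0) 3 (refl Nat 0) (vcons (Eq Nat 0 0) 2 (refl Nat 0) (vcons (Eq Nat 0 0) 1 (refl Nat 0) (vcons (Eq Nat 0 0) 0 (refl Nat 0) (vnil (Eq Nat 0 0)))))))
observation: normalization takes exactly 8 steps under the normal-order strategy.
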